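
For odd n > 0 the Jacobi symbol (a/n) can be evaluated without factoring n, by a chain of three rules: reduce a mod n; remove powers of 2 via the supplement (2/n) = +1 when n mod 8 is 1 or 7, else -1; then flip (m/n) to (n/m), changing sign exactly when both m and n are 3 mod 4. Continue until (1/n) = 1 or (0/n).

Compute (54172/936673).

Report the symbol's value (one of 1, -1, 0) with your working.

factor out 2^2: 54172 = 2^2·13543; with 936673 mod 8 = 1, (2/936673) = +1; sign now +1; continue with (13543/936673)
flip (13543/936673) -> (936673/13543): both odd, 13543 mod 4 = 3, 936673 mod 4 = 1, so the flip contributes +1; sign now +1
(936673/13543): 936673 mod 13543 = 2206, so (936673/13543) = (2206/13543)
factor out 2^1: 2206 = 2^1·1103; with 13543 mod 8 = 7, (2/13543) = +1; sign now +1; continue with (1103/13543)
flip (1103/13543) -> (13543/1103): both odd, 1103 mod 4 = 3, 13543 mod 4 = 3, so the flip contributes -1; sign now -1
(13543/1103): 13543 mod 1103 = 307, so (13543/1103) = (307/1103)
flip (307/1103) -> (1103/307): both odd, 307 mod 4 = 3, 1103 mod 4 = 3, so the flip contributes -1; sign now +1
(1103/307): 1103 mod 307 = 182, so (1103/307) = (182/307)
factor out 2^1: 182 = 2^1·91; with 307 mod 8 = 3, (2/307) = -1; sign now -1; continue with (91/307)
flip (91/307) -> (307/91): both odd, 91 mod 4 = 3, 307 mod 4 = 3, so the flip contributes -1; sign now +1
(307/91): 307 mod 91 = 34, so (307/91) = (34/91)
factor out 2^1: 34 = 2^1·17; with 91 mod 8 = 3, (2/91) = -1; sign now -1; continue with (17/91)
flip (17/91) -> (91/17): both odd, 17 mod 4 = 1, 91 mod 4 = 3, so the flip contributes +1; sign now -1
(91/17): 91 mod 17 = 6, so (91/17) = (6/17)
factor out 2^1: 6 = 2^1·3; with 17 mod 8 = 1, (2/17) = +1; sign now -1; continue with (3/17)
flip (3/17) -> (17/3): both odd, 3 mod 4 = 3, 17 mod 4 = 1, so the flip contributes +1; sign now -1
(17/3): 17 mod 3 = 2, so (17/3) = (2/3)
factor out 2^1: 2 = 2^1·1; with 3 mod 8 = 3, (2/3) = -1; sign now +1; continue with (1/3)
reached (1/3) = 1, so the symbol is +1

1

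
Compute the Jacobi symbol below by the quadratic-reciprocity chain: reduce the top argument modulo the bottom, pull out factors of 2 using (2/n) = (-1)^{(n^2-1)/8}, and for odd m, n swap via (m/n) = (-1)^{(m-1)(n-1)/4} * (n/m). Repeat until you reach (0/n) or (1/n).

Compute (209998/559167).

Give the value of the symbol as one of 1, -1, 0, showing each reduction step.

factor out 2^1: 209998 = 2^1·104999; with 559167 mod 8 = 7, (2/559167) = +1; sign now +1; continue with (104999/559167)
flip (104999/559167) -> (559167/104999): both odd, 104999 mod 4 = 3, 559167 mod 4 = 3, so the flip contributes -1; sign now -1
(559167/104999): 559167 mod 104999 = 34172, so (559167/104999) = (34172/104999)
factor out 2^2: 34172 = 2^2·8543; with 104999 mod 8 = 7, (2/104999) = +1; sign now -1; continue with (8543/104999)
flip (8543/104999) -> (104999/8543): both odd, 8543 mod 4 = 3, 104999 mod 4 = 3, so the flip contributes -1; sign now +1
(104999/8543): 104999 mod 8543 = 2483, so (104999/8543) = (2483/8543)
flip (2483/8543) -> (8543/2483): both odd, 2483 mod 4 = 3, 8543 mod 4 = 3, so the flip contributes -1; sign now -1
(8543/2483): 8543 mod 2483 = 1094, so (8543/2483) = (1094/2483)
factor out 2^1: 1094 = 2^1·547; with 2483 mod 8 = 3, (2/2483) = -1; sign now +1; continue with (547/2483)
flip (547/2483) -> (2483/547): both odd, 547 mod 4 = 3, 2483 mod 4 = 3, so the flip contributes -1; sign now -1
(2483/547): 2483 mod 547 = 295, so (2483/547) = (295/547)
flip (295/547) -> (547/295): both odd, 295 mod 4 = 3, 547 mod 4 = 3, so the flip contributes -1; sign now +1
(547/295): 547 mod 295 = 252, so (547/295) = (252/295)
factor out 2^2: 252 = 2^2·63; with 295 mod 8 = 7, (2/295) = +1; sign now +1; continue with (63/295)
flip (63/295) -> (295/63): both odd, 63 mod 4 = 3, 295 mod 4 = 3, so the flip contributes -1; sign now -1
(295/63): 295 mod 63 = 43, so (295/63) = (43/63)
flip (43/63) -> (63/43): both odd, 43 mod 4 = 3, 63 mod 4 = 3, so the flip contributes -1; sign now +1
(63/43): 63 mod 43 = 20, so (63/43) = (20/43)
factor out 2^2: 20 = 2^2·5; with 43 mod 8 = 3, (2/43) = -1; sign now +1; continue with (5/43)
flip (5/43) -> (43/5): both odd, 5 mod 4 = 1, 43 mod 4 = 3, so the flip contributes +1; sign now +1
(43/5): 43 mod 5 = 3, so (43/5) = (3/5)
flip (3/5) -> (5/3): both odd, 3 mod 4 = 3, 5 mod 4 = 1, so the flip contributes +1; sign now +1
(5/3): 5 mod 3 = 2, so (5/3) = (2/3)
factor out 2^1: 2 = 2^1·1; with 3 mod 8 = 3, (2/3) = -1; sign now -1; continue with (1/3)
reached (1/3) = 1, so the symbol is -1

-1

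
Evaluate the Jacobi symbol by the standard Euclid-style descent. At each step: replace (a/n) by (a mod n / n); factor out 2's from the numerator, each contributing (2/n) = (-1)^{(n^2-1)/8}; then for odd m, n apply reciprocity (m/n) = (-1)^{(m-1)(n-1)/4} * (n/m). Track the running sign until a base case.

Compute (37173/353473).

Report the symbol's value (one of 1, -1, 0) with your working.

flip (37173/353473) -> (353473/37173): both odd, 37173 mod 4 = 1, 353473 mod 4 = 1, so the flip contributes +1; sign now +1
(353473/37173): 353473 mod 37173 = 18916, so (353473/37173) = (18916/37173)
factor out 2^2: 18916 = 2^2·4729; with 37173 mod 8 = 5, (2/37173) = -1; sign now +1; continue with (4729/37173)
flip (4729/37173) -> (37173/4729): both odd, 4729 mod 4 = 1, 37173 mod 4 = 1, so the flip contributes +1; sign now +1
(37173/4729): 37173 mod 4729 = 4070, so (37173/4729) = (4070/4729)
factor out 2^1: 4070 = 2^1·2035; with 4729 mod 8 = 1, (2/4729) = +1; sign now +1; continue with (2035/4729)
flip (2035/4729) -> (4729/2035): both odd, 2035 mod 4 = 3, 4729 mod 4 = 1, so the flip contributes +1; sign now +1
(4729/2035): 4729 mod 2035 = 659, so (4729/2035) = (659/2035)
flip (659/2035) -> (2035/659): both odd, 659 mod 4 = 3, 2035 mod 4 = 3, so the flip contributes -1; sign now -1
(2035/659): 2035 mod 659 = 58, so (2035/659) = (58/659)
factor out 2^1: 58 = 2^1·29; with 659 mod 8 = 3, (2/659) = -1; sign now +1; continue with (29/659)
flip (29/659) -> (659/29): both odd, 29 mod 4 = 1, 659 mod 4 = 3, so the flip contributes +1; sign now +1
(659/29): 659 mod 29 = 21, so (659/29) = (21/29)
flip (21/29) -> (29/21): both odd, 21 mod 4 = 1, 29 mod 4 = 1, so the flip contributes +1; sign now +1
(29/21): 29 mod 21 = 8, so (29/21) = (8/21)
factor out 2^3: 8 = 2^3·1; with 21 mod 8 = 5, (2/21) = -1; sign now -1; continue with (1/21)
reached (1/21) = 1, so the symbol is -1

-1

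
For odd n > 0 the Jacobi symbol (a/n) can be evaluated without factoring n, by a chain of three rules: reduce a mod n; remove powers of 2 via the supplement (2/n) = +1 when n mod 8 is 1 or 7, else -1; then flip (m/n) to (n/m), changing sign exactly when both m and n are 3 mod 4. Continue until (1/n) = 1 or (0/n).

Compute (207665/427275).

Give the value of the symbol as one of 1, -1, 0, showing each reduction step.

0

reciprocity: (207665/427275) = +1·(427275/207665) since 207665 mod 4 = 1, 427275 mod 4 = 3; sign now +1
(427275/207665) = (11945/207665)   [reduce mod 207665]
reciprocity: (11945/207665) = +1·(207665/11945) since 11945 mod 4 = 1, 207665 mod 4 = 1; sign now +1
(207665/11945) = (4600/11945)   [reduce mod 11945]
4600 = 2^3·575; (2/11945) = +1 since 11945 mod 8 = 1, so (4600/11945) = (+1)^3·(575/11945); sign now +1
reciprocity: (575/11945) = +1·(11945/575) since 575 mod 4 = 3, 11945 mod 4 = 1; sign now +1
(11945/575) = (445/575)   [reduce mod 575]
reciprocity: (445/575) = +1·(575/445) since 445 mod 4 = 1, 575 mod 4 = 3; sign now +1
(575/445) = (130/445)   [reduce mod 445]
130 = 2^1·65; (2/445) = -1 since 445 mod 8 = 5, so (130/445) = (-1)^1·(65/445); sign now -1
reciprocity: (65/445) = +1·(445/65) since 65 mod 4 = 1, 445 mod 4 = 1; sign now -1
(445/65) = (55/65)   [reduce mod 65]
reciprocity: (55/65) = +1·(65/55) since 55 mod 4 = 3, 65 mod 4 = 1; sign now -1
(65/55) = (10/55)   [reduce mod 55]
10 = 2^1·5; (2/55) = +1 since 55 mod 8 = 7, so (10/55) = (+1)^1·(5/55); sign now -1
reciprocity: (5/55) = +1·(55/5) since 5 mod 4 = 1, 55 mod 4 = 3; sign now -1
(55/5) = (0/5)   [reduce mod 5]
(0/5) = 0   [gcd(a, n) > 1]; final value = 0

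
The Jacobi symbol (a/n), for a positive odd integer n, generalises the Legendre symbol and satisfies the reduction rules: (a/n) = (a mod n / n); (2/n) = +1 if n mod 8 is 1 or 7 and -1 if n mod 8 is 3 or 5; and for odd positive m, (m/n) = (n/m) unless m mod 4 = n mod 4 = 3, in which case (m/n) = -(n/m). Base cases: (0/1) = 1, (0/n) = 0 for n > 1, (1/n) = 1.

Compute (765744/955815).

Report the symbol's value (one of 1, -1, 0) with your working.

factor out 2^4: 765744 = 2^4·47859; with 955815 mod 8 = 7, (2/955815) = +1; sign now +1; continue with (47859/955815)
flip (47859/955815) -> (955815/47859): both odd, 47859 mod 4 = 3, 955815 mod 4 = 3, so the flip contributes -1; sign now -1
(955815/47859): 955815 mod 47859 = 46494, so (955815/47859) = (46494/47859)
factor out 2^1: 46494 = 2^1·23247; with 47859 mod 8 = 3, (2/47859) = -1; sign now +1; continue with (23247/47859)
flip (23247/47859) -> (47859/23247): both odd, 23247 mod 4 = 3, 47859 mod 4 = 3, so the flip contributes -1; sign now -1
(47859/23247): 47859 mod 23247 = 1365, so (47859/23247) = (1365/23247)
flip (1365/23247) -> (23247/1365): both odd, 1365 mod 4 = 1, 23247 mod 4 = 3, so the flip contributes +1; sign now -1
(23247/1365): 23247 mod 1365 = 42, so (23247/1365) = (42/1365)
factor out 2^1: 42 = 2^1·21; with 1365 mod 8 = 5, (2/1365) = -1; sign now +1; continue with (21/1365)
flip (21/1365) -> (1365/21): both odd, 21 mod 4 = 1, 1365 mod 4 = 1, so the flip contributes +1; sign now +1
(1365/21): 1365 mod 21 = 0, so (1365/21) = (0/21)
reached (0/21); gcd(a, n) > 1, so (0/21) = 0 and the symbol is 0

0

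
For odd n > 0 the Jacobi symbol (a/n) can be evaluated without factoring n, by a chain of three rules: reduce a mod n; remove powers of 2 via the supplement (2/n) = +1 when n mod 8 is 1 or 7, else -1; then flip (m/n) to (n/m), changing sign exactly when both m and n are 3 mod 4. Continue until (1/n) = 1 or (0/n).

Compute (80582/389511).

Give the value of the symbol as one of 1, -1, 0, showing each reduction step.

1

factor out 2^1: 80582 = 2^1·40291; with 389511 mod 8 = 7, (2/389511) = +1; sign now +1; continue with (40291/389511)
flip (40291/389511) -> (389511/40291): both odd, 40291 mod 4 = 3, 389511 mod 4 = 3, so the flip contributes -1; sign now -1
(389511/40291): 389511 mod 40291 = 26892, so (389511/40291) = (26892/40291)
factor out 2^2: 26892 = 2^2·6723; with 40291 mod 8 = 3, (2/40291) = -1; sign now -1; continue with (6723/40291)
flip (6723/40291) -> (40291/6723): both odd, 6723 mod 4 = 3, 40291 mod 4 = 3, so the flip contributes -1; sign now +1
(40291/6723): 40291 mod 6723 = 6676, so (40291/6723) = (6676/6723)
factor out 2^2: 6676 = 2^2·1669; with 6723 mod 8 = 3, (2/6723) = -1; sign now +1; continue with (1669/6723)
flip (1669/6723) -> (6723/1669): both odd, 1669 mod 4 = 1, 6723 mod 4 = 3, so the flip contributes +1; sign now +1
(6723/1669): 6723 mod 1669 = 47, so (6723/1669) = (47/1669)
flip (47/1669) -> (1669/47): both odd, 47 mod 4 = 3, 1669 mod 4 = 1, so the flip contributes +1; sign now +1
(1669/47): 1669 mod 47 = 24, so (1669/47) = (24/47)
factor out 2^3: 24 = 2^3·3; with 47 mod 8 = 7, (2/47) = +1; sign now +1; continue with (3/47)
flip (3/47) -> (47/3): both odd, 3 mod 4 = 3, 47 mod 4 = 3, so the flip contributes -1; sign now -1
(47/3): 47 mod 3 = 2, so (47/3) = (2/3)
factor out 2^1: 2 = 2^1·1; with 3 mod 8 = 3, (2/3) = -1; sign now +1; continue with (1/3)
reached (1/3) = 1, so the symbol is +1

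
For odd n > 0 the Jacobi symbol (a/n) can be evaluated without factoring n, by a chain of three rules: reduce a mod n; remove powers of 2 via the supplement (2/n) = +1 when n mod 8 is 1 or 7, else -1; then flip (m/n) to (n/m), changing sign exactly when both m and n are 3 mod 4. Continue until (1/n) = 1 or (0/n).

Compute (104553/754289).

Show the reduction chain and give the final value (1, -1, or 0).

reciprocity: (104553/754289) = +1·(754289/104553) since 104553 mod 4 = 1, 754289 mod 4 = 1; sign now +1
(754289/104553) = (22418/104553)   [reduce mod 104553]
22418 = 2^1·11209; (2/104553) = +1 since 104553 mod 8 = 1, so (22418/104553) = (+1)^1·(11209/104553); sign now +1
reciprocity: (11209/104553) = +1·(104553/11209) since 11209 mod 4 = 1, 104553 mod 4 = 1; sign now +1
(104553/11209) = (3672/11209)   [reduce mod 11209]
3672 = 2^3·459; (2/11209) = +1 since 11209 mod 8 = 1, so (3672/11209) = (+1)^3·(459/11209); sign now +1
reciprocity: (459/11209) = +1·(11209/459) since 459 mod 4 = 3, 11209 mod 4 = 1; sign now +1
(11209/459) = (193/459)   [reduce mod 459]
reciprocity: (193/459) = +1·(459/193) since 193 mod 4 = 1, 459 mod 4 = 3; sign now +1
(459/193) = (73/193)   [reduce mod 193]
reciprocity: (73/193) = +1·(193/73) since 73 mod 4 = 1, 193 mod 4 = 1; sign now +1
(193/73) = (47/73)   [reduce mod 73]
reciprocity: (47/73) = +1·(73/47) since 47 mod 4 = 3, 73 mod 4 = 1; sign now +1
(73/47) = (26/47)   [reduce mod 47]
26 = 2^1·13; (2/47) = +1 since 47 mod 8 = 7, so (26/47) = (+1)^1·(13/47); sign now +1
reciprocity: (13/47) = +1·(47/13) since 13 mod 4 = 1, 47 mod 4 = 3; sign now +1
(47/13) = (8/13)   [reduce mod 13]
8 = 2^3·1; (2/13) = -1 since 13 mod 8 = 5, so (8/13) = (-1)^3·(1/13); sign now -1
(1/13) = 1; final value = sign = -1

-1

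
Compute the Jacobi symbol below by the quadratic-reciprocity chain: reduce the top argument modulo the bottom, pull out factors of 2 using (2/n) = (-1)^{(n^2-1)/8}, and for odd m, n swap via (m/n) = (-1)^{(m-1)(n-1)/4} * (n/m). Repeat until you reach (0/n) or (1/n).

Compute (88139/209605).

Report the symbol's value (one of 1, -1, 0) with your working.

-1

reciprocity: (88139/209605) = +1·(209605/88139) since 88139 mod 4 = 3, 209605 mod 4 = 1; sign now +1
(209605/88139) = (33327/88139)   [reduce mod 88139]
reciprocity: (33327/88139) = -1·(88139/33327) since 33327 mod 4 = 3, 88139 mod 4 = 3; sign now -1
(88139/33327) = (21485/33327)   [reduce mod 33327]
reciprocity: (21485/33327) = +1·(33327/21485) since 21485 mod 4 = 1, 33327 mod 4 = 3; sign now -1
(33327/21485) = (11842/21485)   [reduce mod 21485]
11842 = 2^1·5921; (2/21485) = -1 since 21485 mod 8 = 5, so (11842/21485) = (-1)^1·(5921/21485); sign now +1
reciprocity: (5921/21485) = +1·(21485/5921) since 5921 mod 4 = 1, 21485 mod 4 = 1; sign now +1
(21485/5921) = (3722/5921)   [reduce mod 5921]
3722 = 2^1·1861; (2/5921) = +1 since 5921 mod 8 = 1, so (3722/5921) = (+1)^1·(1861/5921); sign now +1
reciprocity: (1861/5921) = +1·(5921/1861) since 1861 mod 4 = 1, 5921 mod 4 = 1; sign now +1
(5921/1861) = (338/1861)   [reduce mod 1861]
338 = 2^1·169; (2/1861) = -1 since 1861 mod 8 = 5, so (338/1861) = (-1)^1·(169/1861); sign now -1
reciprocity: (169/1861) = +1·(1861/169) since 169 mod 4 = 1, 1861 mod 4 = 1; sign now -1
(1861/169) = (2/169)   [reduce mod 169]
2 = 2^1·1; (2/169) = +1 since 169 mod 8 = 1, so (2/169) = (+1)^1·(1/169); sign now -1
(1/169) = 1; final value = sign = -1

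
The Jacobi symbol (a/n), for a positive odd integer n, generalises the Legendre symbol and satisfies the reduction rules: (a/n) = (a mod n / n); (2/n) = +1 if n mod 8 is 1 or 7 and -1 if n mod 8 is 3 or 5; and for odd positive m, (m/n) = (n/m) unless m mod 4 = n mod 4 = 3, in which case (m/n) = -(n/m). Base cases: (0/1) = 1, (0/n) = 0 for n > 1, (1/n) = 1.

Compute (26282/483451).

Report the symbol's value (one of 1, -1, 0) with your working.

26282 = 2^1·13141; (2/483451) = -1 since 483451 mod 8 = 3, so (26282/483451) = (-1)^1·(13141/483451); sign now -1
reciprocity: (13141/483451) = +1·(483451/13141) since 13141 mod 4 = 1, 483451 mod 4 = 3; sign now -1
(483451/13141) = (10375/13141)   [reduce mod 13141]
reciprocity: (10375/13141) = +1·(13141/10375) since 10375 mod 4 = 3, 13141 mod 4 = 1; sign now -1
(13141/10375) = (2766/10375)   [reduce mod 10375]
2766 = 2^1·1383; (2/10375) = +1 since 10375 mod 8 = 7, so (2766/10375) = (+1)^1·(1383/10375); sign now -1
reciprocity: (1383/10375) = -1·(10375/1383) since 1383 mod 4 = 3, 10375 mod 4 = 3; sign now +1
(10375/1383) = (694/1383)   [reduce mod 1383]
694 = 2^1·347; (2/1383) = +1 since 1383 mod 8 = 7, so (694/1383) = (+1)^1·(347/1383); sign now +1
reciprocity: (347/1383) = -1·(1383/347) since 347 mod 4 = 3, 1383 mod 4 = 3; sign now -1
(1383/347) = (342/347)   [reduce mod 347]
342 = 2^1·171; (2/347) = -1 since 347 mod 8 = 3, so (342/347) = (-1)^1·(171/347); sign now +1
reciprocity: (171/347) = -1·(347/171) since 171 mod 4 = 3, 347 mod 4 = 3; sign now -1
(347/171) = (5/171)   [reduce mod 171]
reciprocity: (5/171) = +1·(171/5) since 5 mod 4 = 1, 171 mod 4 = 3; sign now -1
(171/5) = (1/5)   [reduce mod 5]
(1/5) = 1; final value = sign = -1

-1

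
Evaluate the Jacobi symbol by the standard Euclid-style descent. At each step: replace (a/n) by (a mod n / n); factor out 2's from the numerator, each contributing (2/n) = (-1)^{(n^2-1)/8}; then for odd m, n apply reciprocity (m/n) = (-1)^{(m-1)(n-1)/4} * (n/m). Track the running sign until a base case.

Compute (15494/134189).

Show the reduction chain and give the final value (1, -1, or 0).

15494 = 2^1·7747; (2/134189) = -1 since 134189 mod 8 = 5, so (15494/134189) = (-1)^1·(7747/134189); sign now -1
reciprocity: (7747/134189) = +1·(134189/7747) since 7747 mod 4 = 3, 134189 mod 4 = 1; sign now -1
(134189/7747) = (2490/7747)   [reduce mod 7747]
2490 = 2^1·1245; (2/7747) = -1 since 7747 mod 8 = 3, so (2490/7747) = (-1)^1·(1245/7747); sign now +1
reciprocity: (1245/7747) = +1·(7747/1245) since 1245 mod 4 = 1, 7747 mod 4 = 3; sign now +1
(7747/1245) = (277/1245)   [reduce mod 1245]
reciprocity: (277/1245) = +1·(1245/277) since 277 mod 4 = 1, 1245 mod 4 = 1; sign now +1
(1245/277) = (137/277)   [reduce mod 277]
reciprocity: (137/277) = +1·(277/137) since 137 mod 4 = 1, 277 mod 4 = 1; sign now +1
(277/137) = (3/137)   [reduce mod 137]
reciprocity: (3/137) = +1·(137/3) since 3 mod 4 = 3, 137 mod 4 = 1; sign now +1
(137/3) = (2/3)   [reduce mod 3]
2 = 2^1·1; (2/3) = -1 since 3 mod 8 = 3, so (2/3) = (-1)^1·(1/3); sign now -1
(1/3) = 1; final value = sign = -1

-1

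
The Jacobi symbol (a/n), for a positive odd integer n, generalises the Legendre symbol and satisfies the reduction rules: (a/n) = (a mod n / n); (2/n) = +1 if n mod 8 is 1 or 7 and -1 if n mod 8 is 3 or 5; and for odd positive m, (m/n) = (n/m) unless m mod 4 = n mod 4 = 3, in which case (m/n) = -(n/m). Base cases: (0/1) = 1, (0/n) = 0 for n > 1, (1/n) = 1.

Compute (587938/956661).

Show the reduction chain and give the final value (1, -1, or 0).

-1

587938 = 2^1·293969; (2/956661) = -1 since 956661 mod 8 = 5, so (587938/956661) = (-1)^1·(293969/956661); sign now -1
reciprocity: (293969/956661) = +1·(956661/293969) since 293969 mod 4 = 1, 956661 mod 4 = 1; sign now -1
(956661/293969) = (74754/293969)   [reduce mod 293969]
74754 = 2^1·37377; (2/293969) = +1 since 293969 mod 8 = 1, so (74754/293969) = (+1)^1·(37377/293969); sign now -1
reciprocity: (37377/293969) = +1·(293969/37377) since 37377 mod 4 = 1, 293969 mod 4 = 1; sign now -1
(293969/37377) = (32330/37377)   [reduce mod 37377]
32330 = 2^1·16165; (2/37377) = +1 since 37377 mod 8 = 1, so (32330/37377) = (+1)^1·(16165/37377); sign now -1
reciprocity: (16165/37377) = +1·(37377/16165) since 16165 mod 4 = 1, 37377 mod 4 = 1; sign now -1
(37377/16165) = (5047/16165)   [reduce mod 16165]
reciprocity: (5047/16165) = +1·(16165/5047) since 5047 mod 4 = 3, 16165 mod 4 = 1; sign now -1
(16165/5047) = (1024/5047)   [reduce mod 5047]
1024 = 2^10·1; (2/5047) = +1 since 5047 mod 8 = 7, so (1024/5047) = (+1)^10·(1/5047); sign now -1
(1/5047) = 1; final value = sign = -1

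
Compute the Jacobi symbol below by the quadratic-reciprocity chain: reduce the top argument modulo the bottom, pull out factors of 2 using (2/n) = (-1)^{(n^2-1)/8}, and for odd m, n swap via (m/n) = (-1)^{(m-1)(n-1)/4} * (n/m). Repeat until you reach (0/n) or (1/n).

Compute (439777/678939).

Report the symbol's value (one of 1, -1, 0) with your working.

flip (439777/678939) -> (678939/439777): both odd, 439777 mod 4 = 1, 678939 mod 4 = 3, so the flip contributes +1; sign now +1
(678939/439777): 678939 mod 439777 = 239162, so (678939/439777) = (239162/439777)
factor out 2^1: 239162 = 2^1·119581; with 439777 mod 8 = 1, (2/439777) = +1; sign now +1; continue with (119581/439777)
flip (119581/439777) -> (439777/119581): both odd, 119581 mod 4 = 1, 439777 mod 4 = 1, so the flip contributes +1; sign now +1
(439777/119581): 439777 mod 119581 = 81034, so (439777/119581) = (81034/119581)
factor out 2^1: 81034 = 2^1·40517; with 119581 mod 8 = 5, (2/119581) = -1; sign now -1; continue with (40517/119581)
flip (40517/119581) -> (119581/40517): both odd, 40517 mod 4 = 1, 119581 mod 4 = 1, so the flip contributes +1; sign now -1
(119581/40517): 119581 mod 40517 = 38547, so (119581/40517) = (38547/40517)
flip (38547/40517) -> (40517/38547): both odd, 38547 mod 4 = 3, 40517 mod 4 = 1, so the flip contributes +1; sign now -1
(40517/38547): 40517 mod 38547 = 1970, so (40517/38547) = (1970/38547)
factor out 2^1: 1970 = 2^1·985; with 38547 mod 8 = 3, (2/38547) = -1; sign now +1; continue with (985/38547)
flip (985/38547) -> (38547/985): both odd, 985 mod 4 = 1, 38547 mod 4 = 3, so the flip contributes +1; sign now +1
(38547/985): 38547 mod 985 = 132, so (38547/985) = (132/985)
factor out 2^2: 132 = 2^2·33; with 985 mod 8 = 1, (2/985) = +1; sign now +1; continue with (33/985)
flip (33/985) -> (985/33): both odd, 33 mod 4 = 1, 985 mod 4 = 1, so the flip contributes +1; sign now +1
(985/33): 985 mod 33 = 28, so (985/33) = (28/33)
factor out 2^2: 28 = 2^2·7; with 33 mod 8 = 1, (2/33) = +1; sign now +1; continue with (7/33)
flip (7/33) -> (33/7): both odd, 7 mod 4 = 3, 33 mod 4 = 1, so the flip contributes +1; sign now +1
(33/7): 33 mod 7 = 5, so (33/7) = (5/7)
flip (5/7) -> (7/5): both odd, 5 mod 4 = 1, 7 mod 4 = 3, so the flip contributes +1; sign now +1
(7/5): 7 mod 5 = 2, so (7/5) = (2/5)
factor out 2^1: 2 = 2^1·1; with 5 mod 8 = 5, (2/5) = -1; sign now -1; continue with (1/5)
reached (1/5) = 1, so the symbol is -1

-1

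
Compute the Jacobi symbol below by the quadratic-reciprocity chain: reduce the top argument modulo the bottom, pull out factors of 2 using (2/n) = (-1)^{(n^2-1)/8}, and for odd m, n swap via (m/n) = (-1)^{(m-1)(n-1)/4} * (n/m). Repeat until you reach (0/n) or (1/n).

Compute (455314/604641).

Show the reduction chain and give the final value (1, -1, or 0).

factor out 2^1: 455314 = 2^1·227657; with 604641 mod 8 = 1, (2/604641) = +1; sign now +1; continue with (227657/604641)
flip (227657/604641) -> (604641/227657): both odd, 227657 mod 4 = 1, 604641 mod 4 = 1, so the flip contributes +1; sign now +1
(604641/227657): 604641 mod 227657 = 149327, so (604641/227657) = (149327/227657)
flip (149327/227657) -> (227657/149327): both odd, 149327 mod 4 = 3, 227657 mod 4 = 1, so the flip contributes +1; sign now +1
(227657/149327): 227657 mod 149327 = 78330, so (227657/149327) = (78330/149327)
factor out 2^1: 78330 = 2^1·39165; with 149327 mod 8 = 7, (2/149327) = +1; sign now +1; continue with (39165/149327)
flip (39165/149327) -> (149327/39165): both odd, 39165 mod 4 = 1, 149327 mod 4 = 3, so the flip contributes +1; sign now +1
(149327/39165): 149327 mod 39165 = 31832, so (149327/39165) = (31832/39165)
factor out 2^3: 31832 = 2^3·3979; with 39165 mod 8 = 5, (2/39165) = -1; sign now -1; continue with (3979/39165)
flip (3979/39165) -> (39165/3979): both odd, 3979 mod 4 = 3, 39165 mod 4 = 1, so the flip contributes +1; sign now -1
(39165/3979): 39165 mod 3979 = 3354, so (39165/3979) = (3354/3979)
factor out 2^1: 3354 = 2^1·1677; with 3979 mod 8 = 3, (2/3979) = -1; sign now +1; continue with (1677/3979)
flip (1677/3979) -> (3979/1677): both odd, 1677 mod 4 = 1, 3979 mod 4 = 3, so the flip contributes +1; sign now +1
(3979/1677): 3979 mod 1677 = 625, so (3979/1677) = (625/1677)
flip (625/1677) -> (1677/625): both odd, 625 mod 4 = 1, 1677 mod 4 = 1, so the flip contributes +1; sign now +1
(1677/625): 1677 mod 625 = 427, so (1677/625) = (427/625)
flip (427/625) -> (625/427): both odd, 427 mod 4 = 3, 625 mod 4 = 1, so the flip contributes +1; sign now +1
(625/427): 625 mod 427 = 198, so (625/427) = (198/427)
factor out 2^1: 198 = 2^1·99; with 427 mod 8 = 3, (2/427) = -1; sign now -1; continue with (99/427)
flip (99/427) -> (427/99): both odd, 99 mod 4 = 3, 427 mod 4 = 3, so the flip contributes -1; sign now +1
(427/99): 427 mod 99 = 31, so (427/99) = (31/99)
flip (31/99) -> (99/31): both odd, 31 mod 4 = 3, 99 mod 4 = 3, so the flip contributes -1; sign now -1
(99/31): 99 mod 31 = 6, so (99/31) = (6/31)
factor out 2^1: 6 = 2^1·3; with 31 mod 8 = 7, (2/31) = +1; sign now -1; continue with (3/31)
flip (3/31) -> (31/3): both odd, 3 mod 4 = 3, 31 mod 4 = 3, so the flip contributes -1; sign now +1
(31/3): 31 mod 3 = 1, so (31/3) = (1/3)
reached (1/3) = 1, so the symbol is +1

1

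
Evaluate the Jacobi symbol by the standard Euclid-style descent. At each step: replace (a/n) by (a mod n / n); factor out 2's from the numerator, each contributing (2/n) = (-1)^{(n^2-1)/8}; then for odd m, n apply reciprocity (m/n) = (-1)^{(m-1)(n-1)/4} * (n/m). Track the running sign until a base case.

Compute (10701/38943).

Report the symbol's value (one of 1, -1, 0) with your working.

0

reciprocity: (10701/38943) = +1·(38943/10701) since 10701 mod 4 = 1, 38943 mod 4 = 3; sign now +1
(38943/10701) = (6840/10701)   [reduce mod 10701]
6840 = 2^3·855; (2/10701) = -1 since 10701 mod 8 = 5, so (6840/10701) = (-1)^3·(855/10701); sign now -1
reciprocity: (855/10701) = +1·(10701/855) since 855 mod 4 = 3, 10701 mod 4 = 1; sign now -1
(10701/855) = (441/855)   [reduce mod 855]
reciprocity: (441/855) = +1·(855/441) since 441 mod 4 = 1, 855 mod 4 = 3; sign now -1
(855/441) = (414/441)   [reduce mod 441]
414 = 2^1·207; (2/441) = +1 since 441 mod 8 = 1, so (414/441) = (+1)^1·(207/441); sign now -1
reciprocity: (207/441) = +1·(441/207) since 207 mod 4 = 3, 441 mod 4 = 1; sign now -1
(441/207) = (27/207)   [reduce mod 207]
reciprocity: (27/207) = -1·(207/27) since 27 mod 4 = 3, 207 mod 4 = 3; sign now +1
(207/27) = (18/27)   [reduce mod 27]
18 = 2^1·9; (2/27) = -1 since 27 mod 8 = 3, so (18/27) = (-1)^1·(9/27); sign now -1
reciprocity: (9/27) = +1·(27/9) since 9 mod 4 = 1, 27 mod 4 = 3; sign now -1
(27/9) = (0/9)   [reduce mod 9]
(0/9) = 0   [gcd(a, n) > 1]; final value = 0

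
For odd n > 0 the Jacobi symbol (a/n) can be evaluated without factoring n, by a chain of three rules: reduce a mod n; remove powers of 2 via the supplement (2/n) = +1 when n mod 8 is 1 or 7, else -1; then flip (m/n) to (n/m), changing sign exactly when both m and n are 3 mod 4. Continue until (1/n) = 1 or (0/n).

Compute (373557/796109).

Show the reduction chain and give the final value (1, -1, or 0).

0

flip (373557/796109) -> (796109/373557): both odd, 373557 mod 4 = 1, 796109 mod 4 = 1, so the flip contributes +1; sign now +1
(796109/373557): 796109 mod 373557 = 48995, so (796109/373557) = (48995/373557)
flip (48995/373557) -> (373557/48995): both odd, 48995 mod 4 = 3, 373557 mod 4 = 1, so the flip contributes +1; sign now +1
(373557/48995): 373557 mod 48995 = 30592, so (373557/48995) = (30592/48995)
factor out 2^7: 30592 = 2^7·239; with 48995 mod 8 = 3, (2/48995) = -1; sign now -1; continue with (239/48995)
flip (239/48995) -> (48995/239): both odd, 239 mod 4 = 3, 48995 mod 4 = 3, so the flip contributes -1; sign now +1
(48995/239): 48995 mod 239 = 0, so (48995/239) = (0/239)
reached (0/239); gcd(a, n) > 1, so (0/239) = 0 and the symbol is 0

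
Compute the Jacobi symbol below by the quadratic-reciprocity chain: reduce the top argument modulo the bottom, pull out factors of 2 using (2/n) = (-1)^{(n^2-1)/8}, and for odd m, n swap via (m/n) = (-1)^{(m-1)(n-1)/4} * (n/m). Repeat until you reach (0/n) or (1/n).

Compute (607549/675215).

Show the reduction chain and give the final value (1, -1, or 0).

1

reciprocity: (607549/675215) = +1·(675215/607549) since 607549 mod 4 = 1, 675215 mod 4 = 3; sign now +1
(675215/607549) = (67666/607549)   [reduce mod 607549]
67666 = 2^1·33833; (2/607549) = -1 since 607549 mod 8 = 5, so (67666/607549) = (-1)^1·(33833/607549); sign now -1
reciprocity: (33833/607549) = +1·(607549/33833) since 33833 mod 4 = 1, 607549 mod 4 = 1; sign now -1
(607549/33833) = (32388/33833)   [reduce mod 33833]
32388 = 2^2·8097; (2/33833) = +1 since 33833 mod 8 = 1, so (32388/33833) = (+1)^2·(8097/33833); sign now -1
reciprocity: (8097/33833) = +1·(33833/8097) since 8097 mod 4 = 1, 33833 mod 4 = 1; sign now -1
(33833/8097) = (1445/8097)   [reduce mod 8097]
reciprocity: (1445/8097) = +1·(8097/1445) since 1445 mod 4 = 1, 8097 mod 4 = 1; sign now -1
(8097/1445) = (872/1445)   [reduce mod 1445]
872 = 2^3·109; (2/1445) = -1 since 1445 mod 8 = 5, so (872/1445) = (-1)^3·(109/1445); sign now +1
reciprocity: (109/1445) = +1·(1445/109) since 109 mod 4 = 1, 1445 mod 4 = 1; sign now +1
(1445/109) = (28/109)   [reduce mod 109]
28 = 2^2·7; (2/109) = -1 since 109 mod 8 = 5, so (28/109) = (-1)^2·(7/109); sign now +1
reciprocity: (7/109) = +1·(109/7) since 7 mod 4 = 3, 109 mod 4 = 1; sign now +1
(109/7) = (4/7)   [reduce mod 7]
4 = 2^2·1; (2/7) = +1 since 7 mod 8 = 7, so (4/7) = (+1)^2·(1/7); sign now +1
(1/7) = 1; final value = sign = +1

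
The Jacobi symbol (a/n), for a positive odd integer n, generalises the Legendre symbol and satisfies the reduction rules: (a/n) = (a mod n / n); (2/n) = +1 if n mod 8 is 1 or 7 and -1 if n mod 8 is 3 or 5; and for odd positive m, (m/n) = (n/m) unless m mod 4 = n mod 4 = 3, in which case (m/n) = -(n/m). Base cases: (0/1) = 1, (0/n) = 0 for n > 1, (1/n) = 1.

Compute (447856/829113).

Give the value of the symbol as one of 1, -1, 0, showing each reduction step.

1

factor out 2^4: 447856 = 2^4·27991; with 829113 mod 8 = 1, (2/829113) = +1; sign now +1; continue with (27991/829113)
flip (27991/829113) -> (829113/27991): both odd, 27991 mod 4 = 3, 829113 mod 4 = 1, so the flip contributes +1; sign now +1
(829113/27991): 829113 mod 27991 = 17374, so (829113/27991) = (17374/27991)
factor out 2^1: 17374 = 2^1·8687; with 27991 mod 8 = 7, (2/27991) = +1; sign now +1; continue with (8687/27991)
flip (8687/27991) -> (27991/8687): both odd, 8687 mod 4 = 3, 27991 mod 4 = 3, so the flip contributes -1; sign now -1
(27991/8687): 27991 mod 8687 = 1930, so (27991/8687) = (1930/8687)
factor out 2^1: 1930 = 2^1·965; with 8687 mod 8 = 7, (2/8687) = +1; sign now -1; continue with (965/8687)
flip (965/8687) -> (8687/965): both odd, 965 mod 4 = 1, 8687 mod 4 = 3, so the flip contributes +1; sign now -1
(8687/965): 8687 mod 965 = 2, so (8687/965) = (2/965)
factor out 2^1: 2 = 2^1·1; with 965 mod 8 = 5, (2/965) = -1; sign now +1; continue with (1/965)
reached (1/965) = 1, so the symbol is +1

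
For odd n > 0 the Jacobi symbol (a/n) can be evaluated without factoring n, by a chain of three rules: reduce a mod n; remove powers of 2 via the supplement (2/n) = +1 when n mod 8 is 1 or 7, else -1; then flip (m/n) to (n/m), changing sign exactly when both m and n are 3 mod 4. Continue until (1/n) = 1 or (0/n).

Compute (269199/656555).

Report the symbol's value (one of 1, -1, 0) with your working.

flip (269199/656555) -> (656555/269199): both odd, 269199 mod 4 = 3, 656555 mod 4 = 3, so the flip contributes -1; sign now -1
(656555/269199): 656555 mod 269199 = 118157, so (656555/269199) = (118157/269199)
flip (118157/269199) -> (269199/118157): both odd, 118157 mod 4 = 1, 269199 mod 4 = 3, so the flip contributes +1; sign now -1
(269199/118157): 269199 mod 118157 = 32885, so (269199/118157) = (32885/118157)
flip (32885/118157) -> (118157/32885): both odd, 32885 mod 4 = 1, 118157 mod 4 = 1, so the flip contributes +1; sign now -1
(118157/32885): 118157 mod 32885 = 19502, so (118157/32885) = (19502/32885)
factor out 2^1: 19502 = 2^1·9751; with 32885 mod 8 = 5, (2/32885) = -1; sign now +1; continue with (9751/32885)
flip (9751/32885) -> (32885/9751): both odd, 9751 mod 4 = 3, 32885 mod 4 = 1, so the flip contributes +1; sign now +1
(32885/9751): 32885 mod 9751 = 3632, so (32885/9751) = (3632/9751)
factor out 2^4: 3632 = 2^4·227; with 9751 mod 8 = 7, (2/9751) = +1; sign now +1; continue with (227/9751)
flip (227/9751) -> (9751/227): both odd, 227 mod 4 = 3, 9751 mod 4 = 3, so the flip contributes -1; sign now -1
(9751/227): 9751 mod 227 = 217, so (9751/227) = (217/227)
flip (217/227) -> (227/217): both odd, 217 mod 4 = 1, 227 mod 4 = 3, so the flip contributes +1; sign now -1
(227/217): 227 mod 217 = 10, so (227/217) = (10/217)
factor out 2^1: 10 = 2^1·5; with 217 mod 8 = 1, (2/217) = +1; sign now -1; continue with (5/217)
flip (5/217) -> (217/5): both odd, 5 mod 4 = 1, 217 mod 4 = 1, so the flip contributes +1; sign now -1
(217/5): 217 mod 5 = 2, so (217/5) = (2/5)
factor out 2^1: 2 = 2^1·1; with 5 mod 8 = 5, (2/5) = -1; sign now +1; continue with (1/5)
reached (1/5) = 1, so the symbol is +1

1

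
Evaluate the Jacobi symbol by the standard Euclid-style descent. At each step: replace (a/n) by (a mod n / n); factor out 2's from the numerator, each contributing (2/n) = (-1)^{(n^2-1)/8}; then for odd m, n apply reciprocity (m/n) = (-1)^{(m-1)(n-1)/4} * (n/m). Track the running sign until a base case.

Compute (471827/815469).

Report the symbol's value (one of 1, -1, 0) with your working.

1

flip (471827/815469) -> (815469/471827): both odd, 471827 mod 4 = 3, 815469 mod 4 = 1, so the flip contributes +1; sign now +1
(815469/471827): 815469 mod 471827 = 343642, so (815469/471827) = (343642/471827)
factor out 2^1: 343642 = 2^1·171821; with 471827 mod 8 = 3, (2/471827) = -1; sign now -1; continue with (171821/471827)
flip (171821/471827) -> (471827/171821): both odd, 171821 mod 4 = 1, 471827 mod 4 = 3, so the flip contributes +1; sign now -1
(471827/171821): 471827 mod 171821 = 128185, so (471827/171821) = (128185/171821)
flip (128185/171821) -> (171821/128185): both odd, 128185 mod 4 = 1, 171821 mod 4 = 1, so the flip contributes +1; sign now -1
(171821/128185): 171821 mod 128185 = 43636, so (171821/128185) = (43636/128185)
factor out 2^2: 43636 = 2^2·10909; with 128185 mod 8 = 1, (2/128185) = +1; sign now -1; continue with (10909/128185)
flip (10909/128185) -> (128185/10909): both odd, 10909 mod 4 = 1, 128185 mod 4 = 1, so the flip contributes +1; sign now -1
(128185/10909): 128185 mod 10909 = 8186, so (128185/10909) = (8186/10909)
factor out 2^1: 8186 = 2^1·4093; with 10909 mod 8 = 5, (2/10909) = -1; sign now +1; continue with (4093/10909)
flip (4093/10909) -> (10909/4093): both odd, 4093 mod 4 = 1, 10909 mod 4 = 1, so the flip contributes +1; sign now +1
(10909/4093): 10909 mod 4093 = 2723, so (10909/4093) = (2723/4093)
flip (2723/4093) -> (4093/2723): both odd, 2723 mod 4 = 3, 4093 mod 4 = 1, so the flip contributes +1; sign now +1
(4093/2723): 4093 mod 2723 = 1370, so (4093/2723) = (1370/2723)
factor out 2^1: 1370 = 2^1·685; with 2723 mod 8 = 3, (2/2723) = -1; sign now -1; continue with (685/2723)
flip (685/2723) -> (2723/685): both odd, 685 mod 4 = 1, 2723 mod 4 = 3, so the flip contributes +1; sign now -1
(2723/685): 2723 mod 685 = 668, so (2723/685) = (668/685)
factor out 2^2: 668 = 2^2·167; with 685 mod 8 = 5, (2/685) = -1; sign now -1; continue with (167/685)
flip (167/685) -> (685/167): both odd, 167 mod 4 = 3, 685 mod 4 = 1, so the flip contributes +1; sign now -1
(685/167): 685 mod 167 = 17, so (685/167) = (17/167)
flip (17/167) -> (167/17): both odd, 17 mod 4 = 1, 167 mod 4 = 3, so the flip contributes +1; sign now -1
(167/17): 167 mod 17 = 14, so (167/17) = (14/17)
factor out 2^1: 14 = 2^1·7; with 17 mod 8 = 1, (2/17) = +1; sign now -1; continue with (7/17)
flip (7/17) -> (17/7): both odd, 7 mod 4 = 3, 17 mod 4 = 1, so the flip contributes +1; sign now -1
(17/7): 17 mod 7 = 3, so (17/7) = (3/7)
flip (3/7) -> (7/3): both odd, 3 mod 4 = 3, 7 mod 4 = 3, so the flip contributes -1; sign now +1
(7/3): 7 mod 3 = 1, so (7/3) = (1/3)
reached (1/3) = 1, so the symbol is +1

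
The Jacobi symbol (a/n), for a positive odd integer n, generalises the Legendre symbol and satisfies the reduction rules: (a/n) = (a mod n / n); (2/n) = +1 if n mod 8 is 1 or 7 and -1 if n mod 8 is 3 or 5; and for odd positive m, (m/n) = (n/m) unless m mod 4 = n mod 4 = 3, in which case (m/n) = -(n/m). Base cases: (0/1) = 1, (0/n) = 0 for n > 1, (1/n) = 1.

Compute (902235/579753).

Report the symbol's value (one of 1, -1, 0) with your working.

(902235/579753) = (322482/579753)   [reduce mod 579753]
322482 = 2^1·161241; (2/579753) = +1 since 579753 mod 8 = 1, so (322482/579753) = (+1)^1·(161241/579753); sign now +1
reciprocity: (161241/579753) = +1·(579753/161241) since 161241 mod 4 = 1, 579753 mod 4 = 1; sign now +1
(579753/161241) = (96030/161241)   [reduce mod 161241]
96030 = 2^1·48015; (2/161241) = +1 since 161241 mod 8 = 1, so (96030/161241) = (+1)^1·(48015/161241); sign now +1
reciprocity: (48015/161241) = +1·(161241/48015) since 48015 mod 4 = 3, 161241 mod 4 = 1; sign now +1
(161241/48015) = (17196/48015)   [reduce mod 48015]
17196 = 2^2·4299; (2/48015) = +1 since 48015 mod 8 = 7, so (17196/48015) = (+1)^2·(4299/48015); sign now +1
reciprocity: (4299/48015) = -1·(48015/4299) since 4299 mod 4 = 3, 48015 mod 4 = 3; sign now -1
(48015/4299) = (726/4299)   [reduce mod 4299]
726 = 2^1·363; (2/4299) = -1 since 4299 mod 8 = 3, so (726/4299) = (-1)^1·(363/4299); sign now +1
reciprocity: (363/4299) = -1·(4299/363) since 363 mod 4 = 3, 4299 mod 4 = 3; sign now -1
(4299/363) = (306/363)   [reduce mod 363]
306 = 2^1·153; (2/363) = -1 since 363 mod 8 = 3, so (306/363) = (-1)^1·(153/363); sign now +1
reciprocity: (153/363) = +1·(363/153) since 153 mod 4 = 1, 363 mod 4 = 3; sign now +1
(363/153) = (57/153)   [reduce mod 153]
reciprocity: (57/153) = +1·(153/57) since 57 mod 4 = 1, 153 mod 4 = 1; sign now +1
(153/57) = (39/57)   [reduce mod 57]
reciprocity: (39/57) = +1·(57/39) since 39 mod 4 = 3, 57 mod 4 = 1; sign now +1
(57/39) = (18/39)   [reduce mod 39]
18 = 2^1·9; (2/39) = +1 since 39 mod 8 = 7, so (18/39) = (+1)^1·(9/39); sign now +1
reciprocity: (9/39) = +1·(39/9) since 9 mod 4 = 1, 39 mod 4 = 3; sign now +1
(39/9) = (3/9)   [reduce mod 9]
reciprocity: (3/9) = +1·(9/3) since 3 mod 4 = 3, 9 mod 4 = 1; sign now +1
(9/3) = (0/3)   [reduce mod 3]
(0/3) = 0   [gcd(a, n) > 1]; final value = 0

0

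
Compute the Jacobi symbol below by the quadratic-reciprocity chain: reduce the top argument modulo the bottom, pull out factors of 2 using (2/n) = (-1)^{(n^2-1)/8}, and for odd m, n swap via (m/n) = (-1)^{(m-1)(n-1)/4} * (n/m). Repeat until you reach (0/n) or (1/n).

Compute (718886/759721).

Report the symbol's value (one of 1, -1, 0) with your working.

718886 = 2^1·359443; (2/759721) = +1 since 759721 mod 8 = 1, so (718886/759721) = (+1)^1·(359443/759721); sign now +1
reciprocity: (359443/759721) = +1·(759721/359443) since 359443 mod 4 = 3, 759721 mod 4 = 1; sign now +1
(759721/359443) = (40835/359443)   [reduce mod 359443]
reciprocity: (40835/359443) = -1·(359443/40835) since 40835 mod 4 = 3, 359443 mod 4 = 3; sign now -1
(359443/40835) = (32763/40835)   [reduce mod 40835]
reciprocity: (32763/40835) = -1·(40835/32763) since 32763 mod 4 = 3, 40835 mod 4 = 3; sign now +1
(40835/32763) = (8072/32763)   [reduce mod 32763]
8072 = 2^3·1009; (2/32763) = -1 since 32763 mod 8 = 3, so (8072/32763) = (-1)^3·(1009/32763); sign now -1
reciprocity: (1009/32763) = +1·(32763/1009) since 1009 mod 4 = 1, 32763 mod 4 = 3; sign now -1
(32763/1009) = (475/1009)   [reduce mod 1009]
reciprocity: (475/1009) = +1·(1009/475) since 475 mod 4 = 3, 1009 mod 4 = 1; sign now -1
(1009/475) = (59/475)   [reduce mod 475]
reciprocity: (59/475) = -1·(475/59) since 59 mod 4 = 3, 475 mod 4 = 3; sign now +1
(475/59) = (3/59)   [reduce mod 59]
reciprocity: (3/59) = -1·(59/3) since 3 mod 4 = 3, 59 mod 4 = 3; sign now -1
(59/3) = (2/3)   [reduce mod 3]
2 = 2^1·1; (2/3) = -1 since 3 mod 8 = 3, so (2/3) = (-1)^1·(1/3); sign now +1
(1/3) = 1; final value = sign = +1

1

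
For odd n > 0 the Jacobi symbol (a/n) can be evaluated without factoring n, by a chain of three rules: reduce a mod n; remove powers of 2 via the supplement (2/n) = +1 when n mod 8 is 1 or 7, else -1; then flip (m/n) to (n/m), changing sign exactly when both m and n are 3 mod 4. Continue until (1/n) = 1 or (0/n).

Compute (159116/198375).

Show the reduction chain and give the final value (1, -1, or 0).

159116 = 2^2·39779; (2/198375) = +1 since 198375 mod 8 = 7, so (159116/198375) = (+1)^2·(39779/198375); sign now +1
reciprocity: (39779/198375) = -1·(198375/39779) since 39779 mod 4 = 3, 198375 mod 4 = 3; sign now -1
(198375/39779) = (39259/39779)   [reduce mod 39779]
reciprocity: (39259/39779) = -1·(39779/39259) since 39259 mod 4 = 3, 39779 mod 4 = 3; sign now +1
(39779/39259) = (520/39259)   [reduce mod 39259]
520 = 2^3·65; (2/39259) = -1 since 39259 mod 8 = 3, so (520/39259) = (-1)^3·(65/39259); sign now -1
reciprocity: (65/39259) = +1·(39259/65) since 65 mod 4 = 1, 39259 mod 4 = 3; sign now -1
(39259/65) = (64/65)   [reduce mod 65]
64 = 2^6·1; (2/65) = +1 since 65 mod 8 = 1, so (64/65) = (+1)^6·(1/65); sign now -1
(1/65) = 1; final value = sign = -1

-1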